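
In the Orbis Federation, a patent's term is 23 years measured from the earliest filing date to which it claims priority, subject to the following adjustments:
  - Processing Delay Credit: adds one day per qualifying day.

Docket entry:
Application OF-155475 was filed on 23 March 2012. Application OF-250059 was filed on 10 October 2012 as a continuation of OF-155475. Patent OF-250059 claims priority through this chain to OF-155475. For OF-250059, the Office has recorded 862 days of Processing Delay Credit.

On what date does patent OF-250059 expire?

Earliest priority filing: 23 March 2012.
Base term: 23 March 2012 + 23 years → 23 March 2035.
Processing Delay Credit: +862 days → 1 August 2037.

August 1, 2037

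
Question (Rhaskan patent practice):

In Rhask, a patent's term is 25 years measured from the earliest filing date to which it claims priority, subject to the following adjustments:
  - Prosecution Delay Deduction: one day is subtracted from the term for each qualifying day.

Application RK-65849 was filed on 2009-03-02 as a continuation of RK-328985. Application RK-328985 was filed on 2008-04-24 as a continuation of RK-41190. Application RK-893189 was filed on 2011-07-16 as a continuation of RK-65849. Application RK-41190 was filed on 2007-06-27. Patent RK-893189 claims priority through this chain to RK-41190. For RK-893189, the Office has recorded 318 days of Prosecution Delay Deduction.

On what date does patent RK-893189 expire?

Earliest priority filing: 27 June 2007.
Base term: 27 June 2007 + 25 years → 27 June 2032.
Prosecution Delay Deduction: −318 days → 14 August 2031.

2031-08-14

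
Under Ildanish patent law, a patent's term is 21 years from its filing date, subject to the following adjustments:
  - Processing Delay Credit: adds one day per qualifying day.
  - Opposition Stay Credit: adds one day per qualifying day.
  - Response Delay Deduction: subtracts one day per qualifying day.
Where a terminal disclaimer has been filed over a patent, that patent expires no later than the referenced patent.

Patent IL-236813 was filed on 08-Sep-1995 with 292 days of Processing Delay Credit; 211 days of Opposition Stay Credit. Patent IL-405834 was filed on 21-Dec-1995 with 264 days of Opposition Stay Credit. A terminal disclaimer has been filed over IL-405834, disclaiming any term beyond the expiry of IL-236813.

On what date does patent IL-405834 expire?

Natural term of IL-405834:
  Base: filing + 21 years → 21 December 2016.
  Opposition Stay Credit: +264 days → 11 September 2017.
Expiry of referenced patent IL-236813:
  Base: filing + 21 years → 8 September 2016.
  Processing Delay Credit: +292 days → 27 June 2017.
  Opposition Stay Credit: +211 days → 24 January 2018.
Terminal disclaimer: IL-405834 expires on the earlier of 11 September 2017 and 24 January 2018.

2017-09-11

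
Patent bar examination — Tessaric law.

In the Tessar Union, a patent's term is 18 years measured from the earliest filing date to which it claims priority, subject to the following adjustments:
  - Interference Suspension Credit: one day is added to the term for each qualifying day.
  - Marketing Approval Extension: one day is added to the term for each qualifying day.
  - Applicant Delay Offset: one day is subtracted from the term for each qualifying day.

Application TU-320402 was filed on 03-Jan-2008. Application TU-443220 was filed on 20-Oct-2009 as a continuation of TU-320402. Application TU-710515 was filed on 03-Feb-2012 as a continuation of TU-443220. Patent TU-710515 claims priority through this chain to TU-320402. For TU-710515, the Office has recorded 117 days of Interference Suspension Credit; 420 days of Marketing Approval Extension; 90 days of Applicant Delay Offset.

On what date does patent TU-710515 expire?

2027-03-26

Earliest priority filing: 3 January 2008.
Base term: 3 January 2008 + 18 years → 3 January 2026.
Interference Suspension Credit: +117 days → 30 April 2026.
Marketing Approval Extension: +420 days → 24 June 2027.
Applicant Delay Offset: −90 days → 26 March 2027.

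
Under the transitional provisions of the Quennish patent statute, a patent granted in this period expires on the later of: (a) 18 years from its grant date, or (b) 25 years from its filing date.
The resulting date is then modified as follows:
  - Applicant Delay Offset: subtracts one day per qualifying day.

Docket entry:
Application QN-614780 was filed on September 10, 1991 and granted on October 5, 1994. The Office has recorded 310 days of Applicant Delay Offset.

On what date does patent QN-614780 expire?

(a) grant + 18 years → 5 October 2012.
(b) filing + 25 years → 10 September 2016.
Later of the two: 10 September 2016.
Applicant Delay Offset: −310 days → 5 November 2015.

November 5, 2015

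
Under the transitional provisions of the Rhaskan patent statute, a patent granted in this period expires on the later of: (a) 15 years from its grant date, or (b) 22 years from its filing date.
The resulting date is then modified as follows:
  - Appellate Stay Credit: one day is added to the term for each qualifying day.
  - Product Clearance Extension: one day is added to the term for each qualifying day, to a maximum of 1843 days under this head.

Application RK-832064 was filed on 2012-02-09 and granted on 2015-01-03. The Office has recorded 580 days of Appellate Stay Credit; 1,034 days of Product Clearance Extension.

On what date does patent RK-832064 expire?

(a) grant + 15 years → 3 January 2030.
(b) filing + 22 years → 9 February 2034.
Later of the two: 9 February 2034.
Appellate Stay Credit: +580 days → 12 September 2035.
Product Clearance Extension: 1034 days (within the 1843-day cap) → +1034 days → 12 July 2038.

2038-07-12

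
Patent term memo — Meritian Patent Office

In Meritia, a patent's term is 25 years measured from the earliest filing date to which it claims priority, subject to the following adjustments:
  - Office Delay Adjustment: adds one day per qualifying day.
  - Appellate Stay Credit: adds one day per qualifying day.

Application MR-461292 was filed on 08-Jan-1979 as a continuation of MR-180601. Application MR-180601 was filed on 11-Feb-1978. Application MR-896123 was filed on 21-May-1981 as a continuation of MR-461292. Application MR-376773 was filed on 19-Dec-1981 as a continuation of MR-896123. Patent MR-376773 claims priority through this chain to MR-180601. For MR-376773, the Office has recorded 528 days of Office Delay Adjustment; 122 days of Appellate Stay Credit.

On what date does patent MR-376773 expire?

2004-11-22

Earliest priority filing: 11 February 1978.
Base term: 11 February 1978 + 25 years → 11 February 2003.
Office Delay Adjustment: +528 days → 23 July 2004.
Appellate Stay Credit: +122 days → 22 November 2004.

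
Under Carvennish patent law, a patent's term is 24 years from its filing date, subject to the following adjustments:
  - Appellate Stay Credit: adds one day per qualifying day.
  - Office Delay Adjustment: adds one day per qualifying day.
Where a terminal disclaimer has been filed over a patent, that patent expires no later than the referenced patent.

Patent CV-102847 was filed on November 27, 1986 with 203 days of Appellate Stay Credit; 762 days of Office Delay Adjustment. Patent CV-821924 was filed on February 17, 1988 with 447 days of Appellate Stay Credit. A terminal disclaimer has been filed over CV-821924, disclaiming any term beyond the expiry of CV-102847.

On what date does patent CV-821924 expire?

May 9, 2013

Natural term of CV-821924:
  Base: filing + 24 years → 17 February 2012.
  Appellate Stay Credit: +447 days → 9 May 2013.
Expiry of referenced patent CV-102847:
  Base: filing + 24 years → 27 November 2010.
  Appellate Stay Credit: +203 days → 18 June 2011.
  Office Delay Adjustment: +762 days → 19 July 2013.
Terminal disclaimer: CV-821924 expires on the earlier of 9 May 2013 and 19 July 2013.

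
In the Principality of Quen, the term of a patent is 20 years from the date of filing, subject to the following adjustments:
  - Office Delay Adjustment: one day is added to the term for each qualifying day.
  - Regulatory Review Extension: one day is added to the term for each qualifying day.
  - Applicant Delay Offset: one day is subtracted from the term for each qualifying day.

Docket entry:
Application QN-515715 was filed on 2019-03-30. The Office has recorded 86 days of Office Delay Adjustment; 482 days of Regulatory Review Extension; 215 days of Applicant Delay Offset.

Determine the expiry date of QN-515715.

Base term: filing date + 20 years → 30 March 2039.
Office Delay Adjustment: +86 days → 24 June 2039.
Regulatory Review Extension: +482 days → 18 October 2040.
Applicant Delay Offset: −215 days → 17 March 2040.

2040-03-17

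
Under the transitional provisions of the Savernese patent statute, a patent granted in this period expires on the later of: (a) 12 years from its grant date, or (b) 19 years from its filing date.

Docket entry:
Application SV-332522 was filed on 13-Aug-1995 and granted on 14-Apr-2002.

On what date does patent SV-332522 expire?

August 13, 2014

(a) grant + 12 years → 14 April 2014.
(b) filing + 19 years → 13 August 2014.
Later of the two: 13 August 2014.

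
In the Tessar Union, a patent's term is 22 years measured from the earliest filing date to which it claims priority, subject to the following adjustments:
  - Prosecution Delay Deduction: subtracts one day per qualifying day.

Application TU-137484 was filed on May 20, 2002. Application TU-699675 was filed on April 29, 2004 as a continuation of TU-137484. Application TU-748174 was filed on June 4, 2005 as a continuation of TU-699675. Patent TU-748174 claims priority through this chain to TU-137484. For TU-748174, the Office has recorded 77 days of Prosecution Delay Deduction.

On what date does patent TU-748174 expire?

Earliest priority filing: 20 May 2002.
Base term: 20 May 2002 + 22 years → 20 May 2024.
Prosecution Delay Deduction: −77 days → 4 March 2024.

March 4, 2024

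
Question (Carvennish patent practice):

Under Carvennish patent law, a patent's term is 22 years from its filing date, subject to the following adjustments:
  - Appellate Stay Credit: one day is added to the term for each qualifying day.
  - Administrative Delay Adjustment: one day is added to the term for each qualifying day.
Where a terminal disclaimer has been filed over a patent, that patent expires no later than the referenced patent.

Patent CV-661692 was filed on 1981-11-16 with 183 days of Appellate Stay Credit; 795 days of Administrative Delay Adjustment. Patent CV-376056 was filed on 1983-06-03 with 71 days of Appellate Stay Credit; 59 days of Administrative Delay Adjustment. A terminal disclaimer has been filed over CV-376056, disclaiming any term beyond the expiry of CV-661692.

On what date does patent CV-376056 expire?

Natural term of CV-376056:
  Base: filing + 22 years → 3 June 2005.
  Appellate Stay Credit: +71 days → 13 August 2005.
  Administrative Delay Adjustment: +59 days → 11 October 2005.
Expiry of referenced patent CV-661692:
  Base: filing + 22 years → 16 November 2003.
  Appellate Stay Credit: +183 days → 17 May 2004.
  Administrative Delay Adjustment: +795 days → 21 July 2006.
Terminal disclaimer: CV-376056 expires on the earlier of 11 October 2005 and 21 July 2006.

2005-10-11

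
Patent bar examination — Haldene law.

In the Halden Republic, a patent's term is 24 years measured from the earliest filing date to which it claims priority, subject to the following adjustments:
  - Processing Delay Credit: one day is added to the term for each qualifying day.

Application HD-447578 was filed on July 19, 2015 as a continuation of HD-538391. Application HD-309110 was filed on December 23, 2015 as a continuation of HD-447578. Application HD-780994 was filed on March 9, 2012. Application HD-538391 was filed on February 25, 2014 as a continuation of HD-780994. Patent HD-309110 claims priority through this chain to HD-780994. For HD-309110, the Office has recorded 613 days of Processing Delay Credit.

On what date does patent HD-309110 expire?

Earliest priority filing: 9 March 2012.
Base term: 9 March 2012 + 24 years → 9 March 2036.
Processing Delay Credit: +613 days → 12 November 2037.

2037-11-12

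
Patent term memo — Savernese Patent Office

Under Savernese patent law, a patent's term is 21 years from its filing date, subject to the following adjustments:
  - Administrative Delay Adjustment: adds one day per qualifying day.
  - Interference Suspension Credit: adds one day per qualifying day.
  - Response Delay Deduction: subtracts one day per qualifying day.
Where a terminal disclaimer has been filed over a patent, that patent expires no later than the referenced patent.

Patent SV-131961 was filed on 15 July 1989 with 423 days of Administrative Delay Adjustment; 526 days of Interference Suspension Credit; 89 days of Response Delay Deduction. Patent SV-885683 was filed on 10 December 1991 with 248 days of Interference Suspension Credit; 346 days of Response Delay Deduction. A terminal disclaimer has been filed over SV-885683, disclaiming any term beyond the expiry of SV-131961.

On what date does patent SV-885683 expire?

Natural term of SV-885683:
  Base: filing + 21 years → 10 December 2012.
  Interference Suspension Credit: +248 days → 15 August 2013.
  Response Delay Deduction: −346 days → 3 September 2012.
Expiry of referenced patent SV-131961:
  Base: filing + 21 years → 15 July 2010.
  Administrative Delay Adjustment: +423 days → 11 September 2011.
  Interference Suspension Credit: +526 days → 18 February 2013.
  Response Delay Deduction: −89 days → 21 November 2012.
Terminal disclaimer: SV-885683 expires on the earlier of 3 September 2012 and 21 November 2012.

September 3, 2012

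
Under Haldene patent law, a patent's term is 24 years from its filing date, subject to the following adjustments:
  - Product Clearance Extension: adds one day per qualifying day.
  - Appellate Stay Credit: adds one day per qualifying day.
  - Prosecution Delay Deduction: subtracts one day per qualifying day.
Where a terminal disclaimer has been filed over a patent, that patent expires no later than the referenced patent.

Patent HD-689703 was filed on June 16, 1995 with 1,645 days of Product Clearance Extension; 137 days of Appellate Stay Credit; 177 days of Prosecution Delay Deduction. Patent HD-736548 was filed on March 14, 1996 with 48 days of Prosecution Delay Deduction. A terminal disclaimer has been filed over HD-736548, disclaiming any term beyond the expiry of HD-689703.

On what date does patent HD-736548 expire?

Natural term of HD-736548:
  Base: filing + 24 years → 14 March 2020.
  Prosecution Delay Deduction: −48 days → 26 January 2020.
Expiry of referenced patent HD-689703:
  Base: filing + 24 years → 16 June 2019.
  Product Clearance Extension: +1645 days → 17 December 2023.
  Appellate Stay Credit: +137 days → 2 May 2024.
  Prosecution Delay Deduction: −177 days → 7 November 2023.
Terminal disclaimer: HD-736548 expires on the earlier of 26 January 2020 and 7 November 2023.

January 26, 2020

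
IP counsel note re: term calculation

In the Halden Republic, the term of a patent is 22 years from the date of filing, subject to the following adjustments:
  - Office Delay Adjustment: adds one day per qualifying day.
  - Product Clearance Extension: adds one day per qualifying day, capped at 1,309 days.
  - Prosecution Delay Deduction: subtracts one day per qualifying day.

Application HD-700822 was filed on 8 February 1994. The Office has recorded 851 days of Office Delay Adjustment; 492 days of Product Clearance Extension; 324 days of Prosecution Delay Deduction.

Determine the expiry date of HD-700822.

Base term: filing date + 22 years → 8 February 2016.
Office Delay Adjustment: +851 days → 8 June 2018.
Product Clearance Extension: 492 days (within the 1309-day cap) → +492 days → 13 October 2019.
Prosecution Delay Deduction: −324 days → 23 November 2018.

November 23, 2018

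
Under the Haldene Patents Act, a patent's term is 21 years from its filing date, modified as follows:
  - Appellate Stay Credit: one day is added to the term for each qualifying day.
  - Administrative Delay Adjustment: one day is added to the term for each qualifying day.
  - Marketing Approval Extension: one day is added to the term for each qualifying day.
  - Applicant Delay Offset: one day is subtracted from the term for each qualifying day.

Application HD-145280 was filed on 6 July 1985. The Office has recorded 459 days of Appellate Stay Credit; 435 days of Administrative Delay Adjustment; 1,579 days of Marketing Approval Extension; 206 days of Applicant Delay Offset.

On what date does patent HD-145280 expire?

Base term: filing date + 21 years → 6 July 2006.
Appellate Stay Credit: +459 days → 8 October 2007.
Administrative Delay Adjustment: +435 days → 16 December 2008.
Marketing Approval Extension: +1579 days → 13 April 2013.
Applicant Delay Offset: −206 days → 19 September 2012.

2012-09-19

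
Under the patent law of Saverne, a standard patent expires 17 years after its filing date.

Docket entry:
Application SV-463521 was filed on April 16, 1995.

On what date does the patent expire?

Filing date + 17 years → 16 April 2012.

April 16, 2012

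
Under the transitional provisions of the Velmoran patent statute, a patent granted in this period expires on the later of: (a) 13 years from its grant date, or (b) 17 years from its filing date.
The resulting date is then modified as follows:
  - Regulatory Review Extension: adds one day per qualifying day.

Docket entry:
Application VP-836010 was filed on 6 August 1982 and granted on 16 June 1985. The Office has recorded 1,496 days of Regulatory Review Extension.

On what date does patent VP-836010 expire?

2003-09-10

(a) grant + 13 years → 16 June 1998.
(b) filing + 17 years → 6 August 1999.
Later of the two: 6 August 1999.
Regulatory Review Extension: +1496 days → 10 September 2003.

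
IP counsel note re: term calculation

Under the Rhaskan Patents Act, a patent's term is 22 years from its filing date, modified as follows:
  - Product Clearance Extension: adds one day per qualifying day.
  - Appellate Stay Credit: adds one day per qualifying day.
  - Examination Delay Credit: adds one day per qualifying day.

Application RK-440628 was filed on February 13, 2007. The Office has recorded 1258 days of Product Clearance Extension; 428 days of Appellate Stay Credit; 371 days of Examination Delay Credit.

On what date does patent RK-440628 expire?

October 2, 2034

Base term: filing date + 22 years → 13 February 2029.
Product Clearance Extension: +1258 days → 25 July 2032.
Appellate Stay Credit: +428 days → 26 September 2033.
Examination Delay Credit: +371 days → 2 October 2034.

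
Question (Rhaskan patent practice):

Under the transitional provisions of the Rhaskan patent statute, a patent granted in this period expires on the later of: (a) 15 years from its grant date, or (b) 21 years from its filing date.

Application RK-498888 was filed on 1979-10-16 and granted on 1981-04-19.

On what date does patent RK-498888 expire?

2000-10-16

(a) grant + 15 years → 19 April 1996.
(b) filing + 21 years → 16 October 2000.
Later of the two: 16 October 2000.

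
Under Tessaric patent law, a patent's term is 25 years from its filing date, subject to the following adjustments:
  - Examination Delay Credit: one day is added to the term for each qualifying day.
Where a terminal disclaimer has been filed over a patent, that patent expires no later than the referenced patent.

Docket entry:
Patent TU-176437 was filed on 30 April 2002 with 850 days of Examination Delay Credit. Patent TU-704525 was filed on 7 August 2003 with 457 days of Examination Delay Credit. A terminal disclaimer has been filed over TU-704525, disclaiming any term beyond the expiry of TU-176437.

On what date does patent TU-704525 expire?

Natural term of TU-704525:
  Base: filing + 25 years → 7 August 2028.
  Examination Delay Credit: +457 days → 7 November 2029.
Expiry of referenced patent TU-176437:
  Base: filing + 25 years → 30 April 2027.
  Examination Delay Credit: +850 days → 27 August 2029.
Terminal disclaimer: TU-704525 expires on the earlier of 7 November 2029 and 27 August 2029.

2029-08-27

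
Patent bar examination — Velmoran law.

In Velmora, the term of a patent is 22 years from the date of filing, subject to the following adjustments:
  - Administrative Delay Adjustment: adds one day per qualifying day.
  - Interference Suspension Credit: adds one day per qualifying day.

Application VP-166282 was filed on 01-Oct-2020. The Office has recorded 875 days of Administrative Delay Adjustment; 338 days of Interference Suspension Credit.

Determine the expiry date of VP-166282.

2046-01-26

Base term: filing date + 22 years → 1 October 2042.
Administrative Delay Adjustment: +875 days → 22 February 2045.
Interference Suspension Credit: +338 days → 26 January 2046.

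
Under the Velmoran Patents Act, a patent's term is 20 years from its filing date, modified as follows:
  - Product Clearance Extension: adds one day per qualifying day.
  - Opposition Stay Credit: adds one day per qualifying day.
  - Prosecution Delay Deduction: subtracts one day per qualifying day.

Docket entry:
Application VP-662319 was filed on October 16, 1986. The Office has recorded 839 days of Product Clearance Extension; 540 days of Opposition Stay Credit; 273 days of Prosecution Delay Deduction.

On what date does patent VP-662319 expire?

2009-10-26

Base term: filing date + 20 years → 16 October 2006.
Product Clearance Extension: +839 days → 1 February 2009.
Opposition Stay Credit: +540 days → 26 July 2010.
Prosecution Delay Deduction: −273 days → 26 October 2009.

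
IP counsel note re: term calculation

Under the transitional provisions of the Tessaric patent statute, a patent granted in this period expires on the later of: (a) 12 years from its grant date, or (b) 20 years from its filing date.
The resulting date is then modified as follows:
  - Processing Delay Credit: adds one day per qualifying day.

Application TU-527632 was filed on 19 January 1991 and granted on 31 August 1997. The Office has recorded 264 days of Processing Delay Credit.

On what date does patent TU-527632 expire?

October 10, 2011

(a) grant + 12 years → 31 August 2009.
(b) filing + 20 years → 19 January 2011.
Later of the two: 19 January 2011.
Processing Delay Credit: +264 days → 10 October 2011.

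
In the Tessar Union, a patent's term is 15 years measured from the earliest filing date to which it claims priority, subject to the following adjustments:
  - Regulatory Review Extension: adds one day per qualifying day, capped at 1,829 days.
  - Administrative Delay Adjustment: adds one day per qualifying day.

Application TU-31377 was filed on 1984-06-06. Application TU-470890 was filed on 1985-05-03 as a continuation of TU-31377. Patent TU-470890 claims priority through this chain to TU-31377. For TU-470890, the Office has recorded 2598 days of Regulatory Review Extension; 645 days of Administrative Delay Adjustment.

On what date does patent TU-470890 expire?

Earliest priority filing: 6 June 1984.
Base term: 6 June 1984 + 15 years → 6 June 1999.
Regulatory Review Extension: 2598 days claimed exceeds the 1829-day cap, so +1829 days → 8 June 2004.
Administrative Delay Adjustment: +645 days → 15 March 2006.

March 15, 2006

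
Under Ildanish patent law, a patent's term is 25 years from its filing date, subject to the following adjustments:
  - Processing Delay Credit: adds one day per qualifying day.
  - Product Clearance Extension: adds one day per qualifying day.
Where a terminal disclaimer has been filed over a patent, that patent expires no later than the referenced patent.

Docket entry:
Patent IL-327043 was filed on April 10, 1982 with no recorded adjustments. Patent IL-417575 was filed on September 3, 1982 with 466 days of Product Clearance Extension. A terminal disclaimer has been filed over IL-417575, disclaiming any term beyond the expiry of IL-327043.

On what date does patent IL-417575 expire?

2007-04-10

Natural term of IL-417575:
  Base: filing + 25 years → 3 September 2007.
  Product Clearance Extension: +466 days → 12 December 2008.
Expiry of referenced patent IL-327043:
  Base: filing + 25 years → 10 April 2007.
Terminal disclaimer: IL-417575 expires on the earlier of 12 December 2008 and 10 April 2007.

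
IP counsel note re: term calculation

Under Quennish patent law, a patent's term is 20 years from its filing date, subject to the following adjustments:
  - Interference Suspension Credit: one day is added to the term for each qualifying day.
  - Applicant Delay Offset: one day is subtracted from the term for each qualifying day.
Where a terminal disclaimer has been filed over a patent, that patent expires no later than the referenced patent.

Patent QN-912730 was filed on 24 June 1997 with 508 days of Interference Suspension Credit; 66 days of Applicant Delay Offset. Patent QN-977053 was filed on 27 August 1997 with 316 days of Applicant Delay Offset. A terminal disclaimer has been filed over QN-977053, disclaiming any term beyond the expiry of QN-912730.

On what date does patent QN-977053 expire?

2016-10-15

Natural term of QN-977053:
  Base: filing + 20 years → 27 August 2017.
  Applicant Delay Offset: −316 days → 15 October 2016.
Expiry of referenced patent QN-912730:
  Base: filing + 20 years → 24 June 2017.
  Interference Suspension Credit: +508 days → 14 November 2018.
  Applicant Delay Offset: −66 days → 9 September 2018.
Terminal disclaimer: QN-977053 expires on the earlier of 15 October 2016 and 9 September 2018.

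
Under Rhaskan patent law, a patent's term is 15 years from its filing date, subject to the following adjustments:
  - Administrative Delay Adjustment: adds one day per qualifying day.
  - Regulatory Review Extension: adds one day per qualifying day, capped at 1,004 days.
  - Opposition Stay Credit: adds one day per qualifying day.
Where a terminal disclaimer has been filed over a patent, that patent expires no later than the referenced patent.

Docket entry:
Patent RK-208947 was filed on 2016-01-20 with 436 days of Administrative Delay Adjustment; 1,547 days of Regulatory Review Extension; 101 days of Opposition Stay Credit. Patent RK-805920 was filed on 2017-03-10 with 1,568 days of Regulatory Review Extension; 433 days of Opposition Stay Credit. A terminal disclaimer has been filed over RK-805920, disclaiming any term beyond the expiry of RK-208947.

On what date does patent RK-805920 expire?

2035-04-10

Natural term of RK-805920:
  Base: filing + 15 years → 10 March 2032.
  Regulatory Review Extension: 1568 days claimed exceeds the 1004-day cap, so +1004 days → 9 December 2034.
  Opposition Stay Credit: +433 days → 15 February 2036.
Expiry of referenced patent RK-208947:
  Base: filing + 15 years → 20 January 2031.
  Administrative Delay Adjustment: +436 days → 31 March 2032.
  Regulatory Review Extension: 1547 days claimed exceeds the 1004-day cap, so +1004 days → 30 December 2034.
  Opposition Stay Credit: +101 days → 10 April 2035.
Terminal disclaimer: RK-805920 expires on the earlier of 15 February 2036 and 10 April 2035.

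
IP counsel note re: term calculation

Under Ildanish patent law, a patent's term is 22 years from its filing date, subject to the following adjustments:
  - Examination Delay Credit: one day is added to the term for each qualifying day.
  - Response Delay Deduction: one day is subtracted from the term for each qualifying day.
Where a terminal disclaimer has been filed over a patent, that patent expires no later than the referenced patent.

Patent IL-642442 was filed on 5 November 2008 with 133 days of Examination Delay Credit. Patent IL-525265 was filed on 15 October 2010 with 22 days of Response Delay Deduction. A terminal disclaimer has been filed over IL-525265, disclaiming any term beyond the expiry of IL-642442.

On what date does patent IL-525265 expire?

March 18, 2031

Natural term of IL-525265:
  Base: filing + 22 years → 15 October 2032.
  Response Delay Deduction: −22 days → 23 September 2032.
Expiry of referenced patent IL-642442:
  Base: filing + 22 years → 5 November 2030.
  Examination Delay Credit: +133 days → 18 March 2031.
Terminal disclaimer: IL-525265 expires on the earlier of 23 September 2032 and 18 March 2031.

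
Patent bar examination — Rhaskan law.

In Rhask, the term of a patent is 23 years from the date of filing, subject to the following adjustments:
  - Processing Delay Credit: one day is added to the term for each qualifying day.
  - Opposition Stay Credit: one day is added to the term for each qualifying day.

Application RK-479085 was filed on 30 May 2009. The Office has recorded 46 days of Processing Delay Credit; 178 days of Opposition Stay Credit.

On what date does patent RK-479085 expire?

January 9, 2033

Base term: filing date + 23 years → 30 May 2032.
Processing Delay Credit: +46 days → 15 July 2032.
Opposition Stay Credit: +178 days → 9 January 2033.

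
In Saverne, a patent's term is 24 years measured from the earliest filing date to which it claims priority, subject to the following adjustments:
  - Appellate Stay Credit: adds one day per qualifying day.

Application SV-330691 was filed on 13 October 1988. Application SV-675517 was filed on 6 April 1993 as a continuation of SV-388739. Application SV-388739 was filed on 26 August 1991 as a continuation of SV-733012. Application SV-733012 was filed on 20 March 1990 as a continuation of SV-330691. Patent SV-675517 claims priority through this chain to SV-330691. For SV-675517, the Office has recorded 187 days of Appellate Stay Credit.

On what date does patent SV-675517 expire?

April 18, 2013

Earliest priority filing: 13 October 1988.
Base term: 13 October 1988 + 24 years → 13 October 2012.
Appellate Stay Credit: +187 days → 18 April 2013.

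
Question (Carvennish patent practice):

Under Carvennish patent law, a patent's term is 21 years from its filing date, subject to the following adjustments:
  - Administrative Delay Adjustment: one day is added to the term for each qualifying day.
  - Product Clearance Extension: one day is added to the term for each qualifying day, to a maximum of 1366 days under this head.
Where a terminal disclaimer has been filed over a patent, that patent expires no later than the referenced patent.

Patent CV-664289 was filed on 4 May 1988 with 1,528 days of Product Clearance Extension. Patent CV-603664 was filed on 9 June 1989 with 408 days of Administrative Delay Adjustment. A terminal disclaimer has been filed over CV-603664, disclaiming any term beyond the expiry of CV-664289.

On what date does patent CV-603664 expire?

Natural term of CV-603664:
  Base: filing + 21 years → 9 June 2010.
  Administrative Delay Adjustment: +408 days → 22 July 2011.
Expiry of referenced patent CV-664289:
  Base: filing + 21 years → 4 May 2009.
  Product Clearance Extension: 1528 days claimed exceeds the 1366-day cap, so +1366 days → 29 January 2013.
Terminal disclaimer: CV-603664 expires on the earlier of 22 July 2011 and 29 January 2013.

2011-07-22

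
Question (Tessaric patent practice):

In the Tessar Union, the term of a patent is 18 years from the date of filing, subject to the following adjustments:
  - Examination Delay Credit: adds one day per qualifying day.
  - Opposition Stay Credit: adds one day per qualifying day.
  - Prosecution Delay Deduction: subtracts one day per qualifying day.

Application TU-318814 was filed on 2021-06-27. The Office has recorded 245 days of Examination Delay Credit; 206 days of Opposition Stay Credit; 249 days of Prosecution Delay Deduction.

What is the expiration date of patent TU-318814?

2040-01-15

Base term: filing date + 18 years → 27 June 2039.
Examination Delay Credit: +245 days → 27 February 2040.
Opposition Stay Credit: +206 days → 20 September 2040.
Prosecution Delay Deduction: −249 days → 15 January 2040.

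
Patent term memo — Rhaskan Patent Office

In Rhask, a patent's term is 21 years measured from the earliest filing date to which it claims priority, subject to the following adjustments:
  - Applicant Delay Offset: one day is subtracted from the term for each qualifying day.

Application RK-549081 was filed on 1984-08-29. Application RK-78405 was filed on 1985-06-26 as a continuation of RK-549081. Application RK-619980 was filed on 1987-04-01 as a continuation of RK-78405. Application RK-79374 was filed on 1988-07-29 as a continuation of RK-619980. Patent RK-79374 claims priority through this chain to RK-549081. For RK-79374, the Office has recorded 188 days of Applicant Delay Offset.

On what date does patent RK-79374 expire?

February 22, 2005

Earliest priority filing: 29 August 1984.
Base term: 29 August 1984 + 21 years → 29 August 2005.
Applicant Delay Offset: −188 days → 22 February 2005.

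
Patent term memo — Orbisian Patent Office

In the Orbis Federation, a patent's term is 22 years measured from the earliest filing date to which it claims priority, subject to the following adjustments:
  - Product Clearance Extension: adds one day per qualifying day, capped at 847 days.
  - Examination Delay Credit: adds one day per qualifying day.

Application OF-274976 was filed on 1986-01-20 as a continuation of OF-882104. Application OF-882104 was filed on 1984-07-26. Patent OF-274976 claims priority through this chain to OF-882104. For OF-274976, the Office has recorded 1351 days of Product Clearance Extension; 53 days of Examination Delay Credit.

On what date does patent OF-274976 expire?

2009-01-11

Earliest priority filing: 26 July 1984.
Base term: 26 July 1984 + 22 years → 26 July 2006.
Product Clearance Extension: 1351 days claimed exceeds the 847-day cap, so +847 days → 19 November 2008.
Examination Delay Credit: +53 days → 11 January 2009.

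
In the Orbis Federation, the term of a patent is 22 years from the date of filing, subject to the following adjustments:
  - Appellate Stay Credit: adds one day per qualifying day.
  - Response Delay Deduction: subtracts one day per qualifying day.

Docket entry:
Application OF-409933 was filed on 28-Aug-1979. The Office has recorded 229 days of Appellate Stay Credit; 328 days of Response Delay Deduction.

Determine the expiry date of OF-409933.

2001-05-21

Base term: filing date + 22 years → 28 August 2001.
Appellate Stay Credit: +229 days → 14 April 2002.
Response Delay Deduction: −328 days → 21 May 2001.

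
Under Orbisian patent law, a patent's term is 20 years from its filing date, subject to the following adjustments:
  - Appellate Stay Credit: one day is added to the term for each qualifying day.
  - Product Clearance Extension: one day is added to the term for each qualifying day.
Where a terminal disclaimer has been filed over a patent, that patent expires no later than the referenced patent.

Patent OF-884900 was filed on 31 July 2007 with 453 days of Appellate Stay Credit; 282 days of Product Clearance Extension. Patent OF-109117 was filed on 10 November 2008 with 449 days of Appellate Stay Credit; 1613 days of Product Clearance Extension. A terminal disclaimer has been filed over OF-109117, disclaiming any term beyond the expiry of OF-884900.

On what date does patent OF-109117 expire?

Natural term of OF-109117:
  Base: filing + 20 years → 10 November 2028.
  Appellate Stay Credit: +449 days → 2 February 2030.
  Product Clearance Extension: +1613 days → 4 July 2034.
Expiry of referenced patent OF-884900:
  Base: filing + 20 years → 31 July 2027.
  Appellate Stay Credit: +453 days → 26 October 2028.
  Product Clearance Extension: +282 days → 4 August 2029.
Terminal disclaimer: OF-109117 expires on the earlier of 4 July 2034 and 4 August 2029.

August 4, 2029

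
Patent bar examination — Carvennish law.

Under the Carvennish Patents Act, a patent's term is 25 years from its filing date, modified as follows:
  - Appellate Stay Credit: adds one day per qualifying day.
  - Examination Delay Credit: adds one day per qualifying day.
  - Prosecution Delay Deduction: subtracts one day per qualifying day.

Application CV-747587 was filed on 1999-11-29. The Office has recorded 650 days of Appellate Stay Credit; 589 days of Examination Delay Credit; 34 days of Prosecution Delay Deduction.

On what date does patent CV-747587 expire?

Base term: filing date + 25 years → 29 November 2024.
Appellate Stay Credit: +650 days → 10 September 2026.
Examination Delay Credit: +589 days → 21 April 2028.
Prosecution Delay Deduction: −34 days → 18 March 2028.

March 18, 2028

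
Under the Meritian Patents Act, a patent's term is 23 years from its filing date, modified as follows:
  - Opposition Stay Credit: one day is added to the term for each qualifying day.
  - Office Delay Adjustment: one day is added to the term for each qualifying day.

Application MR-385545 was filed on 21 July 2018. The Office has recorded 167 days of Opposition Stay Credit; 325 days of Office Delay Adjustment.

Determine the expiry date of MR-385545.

Base term: filing date + 23 years → 21 July 2041.
Opposition Stay Credit: +167 days → 4 January 2042.
Office Delay Adjustment: +325 days → 25 November 2042.

2042-11-25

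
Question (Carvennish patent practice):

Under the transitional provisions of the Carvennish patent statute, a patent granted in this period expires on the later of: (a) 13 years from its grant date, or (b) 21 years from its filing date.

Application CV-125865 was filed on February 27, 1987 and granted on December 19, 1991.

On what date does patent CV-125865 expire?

(a) grant + 13 years → 19 December 2004.
(b) filing + 21 years → 27 February 2008.
Later of the two: 27 February 2008.

February 27, 2008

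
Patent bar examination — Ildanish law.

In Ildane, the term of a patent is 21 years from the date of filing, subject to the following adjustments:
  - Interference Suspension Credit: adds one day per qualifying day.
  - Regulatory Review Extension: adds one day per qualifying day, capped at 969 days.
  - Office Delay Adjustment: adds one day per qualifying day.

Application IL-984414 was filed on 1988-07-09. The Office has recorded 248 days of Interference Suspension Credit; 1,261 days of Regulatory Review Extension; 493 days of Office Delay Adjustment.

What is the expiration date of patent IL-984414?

March 15, 2014

Base term: filing date + 21 years → 9 July 2009.
Interference Suspension Credit: +248 days → 14 March 2010.
Regulatory Review Extension: 1261 days claimed exceeds the 969-day cap, so +969 days → 7 November 2012.
Office Delay Adjustment: +493 days → 15 March 2014.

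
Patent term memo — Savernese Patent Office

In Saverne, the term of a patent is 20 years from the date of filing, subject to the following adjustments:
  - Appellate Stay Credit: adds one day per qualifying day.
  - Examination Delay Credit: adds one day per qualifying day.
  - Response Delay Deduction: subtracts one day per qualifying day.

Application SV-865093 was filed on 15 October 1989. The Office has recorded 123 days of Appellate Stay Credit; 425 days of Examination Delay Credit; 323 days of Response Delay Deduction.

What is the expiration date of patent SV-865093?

Base term: filing date + 20 years → 15 October 2009.
Appellate Stay Credit: +123 days → 15 February 2010.
Examination Delay Credit: +425 days → 16 April 2011.
Response Delay Deduction: −323 days → 28 May 2010.

May 28, 2010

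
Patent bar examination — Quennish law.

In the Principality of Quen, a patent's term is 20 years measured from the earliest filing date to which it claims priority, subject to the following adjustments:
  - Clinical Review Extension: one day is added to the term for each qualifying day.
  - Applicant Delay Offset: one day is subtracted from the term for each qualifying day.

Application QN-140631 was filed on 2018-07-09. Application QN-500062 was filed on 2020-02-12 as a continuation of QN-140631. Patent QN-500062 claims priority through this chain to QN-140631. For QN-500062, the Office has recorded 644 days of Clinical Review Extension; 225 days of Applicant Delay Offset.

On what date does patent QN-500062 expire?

Earliest priority filing: 9 July 2018.
Base term: 9 July 2018 + 20 years → 9 July 2038.
Clinical Review Extension: +644 days → 13 April 2040.
Applicant Delay Offset: −225 days → 1 September 2039.

2039-09-01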